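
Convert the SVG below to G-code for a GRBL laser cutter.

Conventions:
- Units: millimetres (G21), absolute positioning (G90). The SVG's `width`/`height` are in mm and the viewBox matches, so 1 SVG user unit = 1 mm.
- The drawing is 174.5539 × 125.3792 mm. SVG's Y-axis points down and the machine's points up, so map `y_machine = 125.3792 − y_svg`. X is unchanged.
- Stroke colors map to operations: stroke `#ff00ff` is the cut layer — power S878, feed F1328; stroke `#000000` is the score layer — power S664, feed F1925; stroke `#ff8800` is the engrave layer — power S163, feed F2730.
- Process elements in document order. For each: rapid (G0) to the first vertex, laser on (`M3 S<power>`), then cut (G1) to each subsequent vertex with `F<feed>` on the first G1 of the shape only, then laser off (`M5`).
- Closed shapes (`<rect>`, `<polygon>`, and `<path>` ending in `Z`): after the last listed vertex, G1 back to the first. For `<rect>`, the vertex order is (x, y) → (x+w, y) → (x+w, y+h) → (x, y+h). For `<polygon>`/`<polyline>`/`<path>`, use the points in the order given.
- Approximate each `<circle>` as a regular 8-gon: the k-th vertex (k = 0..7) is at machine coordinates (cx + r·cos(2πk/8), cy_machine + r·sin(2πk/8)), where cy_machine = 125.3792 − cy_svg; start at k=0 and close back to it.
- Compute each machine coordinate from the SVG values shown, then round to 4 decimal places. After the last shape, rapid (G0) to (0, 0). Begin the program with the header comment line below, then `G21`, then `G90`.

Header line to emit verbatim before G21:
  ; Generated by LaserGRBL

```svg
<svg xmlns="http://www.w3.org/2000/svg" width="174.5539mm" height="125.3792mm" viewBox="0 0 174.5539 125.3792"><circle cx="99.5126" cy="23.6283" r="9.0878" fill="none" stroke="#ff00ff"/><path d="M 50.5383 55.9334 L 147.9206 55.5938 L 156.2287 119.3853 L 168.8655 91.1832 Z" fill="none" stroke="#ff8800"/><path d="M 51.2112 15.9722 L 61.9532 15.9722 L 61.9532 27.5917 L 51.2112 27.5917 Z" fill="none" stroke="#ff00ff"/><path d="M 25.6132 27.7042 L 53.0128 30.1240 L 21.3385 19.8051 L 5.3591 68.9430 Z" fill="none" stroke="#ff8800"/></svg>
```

Since the viewBox matches the mm dimensions, user units are millimetres directly. The only transform is the Y-flip y_m = 125.3792 − y_svg.

Shape 1 is a circle drawn with `<circle>`. Its stroke #ff00ff means cut at S878, F1328. After flipping Y the toolpath is (108.6004,101.7509) → (105.9386,108.1769) → (99.5126,110.8387) → (93.0866,108.1769) → (90.4248,101.7509) → (93.0866,95.3249) → (99.5126,92.6631) → (105.9386,95.3249) → (108.6004,101.7509), returning to the start.

Shape 2 is a closed polygon drawn with `<path>`. Its stroke #ff8800 means engrave at S163, F2730. After flipping Y the toolpath is (50.5383,69.4458) → (147.9206,69.7854) → (156.2287,5.9939) → (168.8655,34.1960) → (50.5383,69.4458), returning to the start.

Shape 3 is a rectangle drawn with `<path>`. Its stroke #ff00ff means cut at S878, F1328. After flipping Y the toolpath is (51.2112,109.4070) → (61.9532,109.4070) → (61.9532,97.7875) → (51.2112,97.7875) → (51.2112,109.4070), returning to the start.

Shape 4 is a closed polygon drawn with `<path>`. Its stroke #ff8800 means engrave at S163, F2730. After flipping Y the toolpath is (25.6132,97.6750) → (53.0128,95.2552) → (21.3385,105.5741) → (5.3591,56.4362) → (25.6132,97.6750), returning to the start.

; Generated by LaserGRBL
G21
G90
G0 X108.6004 Y101.7509
M3 S878
G1 X105.9386 Y108.1769 F1328
G1 X99.5126 Y110.8387
G1 X93.0866 Y108.1769
G1 X90.4248 Y101.7509
G1 X93.0866 Y95.3249
G1 X99.5126 Y92.6631
G1 X105.9386 Y95.3249
G1 X108.6004 Y101.7509
M5
G0 X50.5383 Y69.4458
M3 S163
G1 X147.9206 Y69.7854 F2730
G1 X156.2287 Y5.9939
G1 X168.8655 Y34.1960
G1 X50.5383 Y69.4458
M5
G0 X51.2112 Y109.4070
M3 S878
G1 X61.9532 Y109.4070 F1328
G1 X61.9532 Y97.7875
G1 X51.2112 Y97.7875
G1 X51.2112 Y109.4070
M5
G0 X25.6132 Y97.6750
M3 S163
G1 X53.0128 Y95.2552 F2730
G1 X21.3385 Y105.5741
G1 X5.3591 Y56.4362
G1 X25.6132 Y97.6750
M5
G0 X0.0000 Y0.0000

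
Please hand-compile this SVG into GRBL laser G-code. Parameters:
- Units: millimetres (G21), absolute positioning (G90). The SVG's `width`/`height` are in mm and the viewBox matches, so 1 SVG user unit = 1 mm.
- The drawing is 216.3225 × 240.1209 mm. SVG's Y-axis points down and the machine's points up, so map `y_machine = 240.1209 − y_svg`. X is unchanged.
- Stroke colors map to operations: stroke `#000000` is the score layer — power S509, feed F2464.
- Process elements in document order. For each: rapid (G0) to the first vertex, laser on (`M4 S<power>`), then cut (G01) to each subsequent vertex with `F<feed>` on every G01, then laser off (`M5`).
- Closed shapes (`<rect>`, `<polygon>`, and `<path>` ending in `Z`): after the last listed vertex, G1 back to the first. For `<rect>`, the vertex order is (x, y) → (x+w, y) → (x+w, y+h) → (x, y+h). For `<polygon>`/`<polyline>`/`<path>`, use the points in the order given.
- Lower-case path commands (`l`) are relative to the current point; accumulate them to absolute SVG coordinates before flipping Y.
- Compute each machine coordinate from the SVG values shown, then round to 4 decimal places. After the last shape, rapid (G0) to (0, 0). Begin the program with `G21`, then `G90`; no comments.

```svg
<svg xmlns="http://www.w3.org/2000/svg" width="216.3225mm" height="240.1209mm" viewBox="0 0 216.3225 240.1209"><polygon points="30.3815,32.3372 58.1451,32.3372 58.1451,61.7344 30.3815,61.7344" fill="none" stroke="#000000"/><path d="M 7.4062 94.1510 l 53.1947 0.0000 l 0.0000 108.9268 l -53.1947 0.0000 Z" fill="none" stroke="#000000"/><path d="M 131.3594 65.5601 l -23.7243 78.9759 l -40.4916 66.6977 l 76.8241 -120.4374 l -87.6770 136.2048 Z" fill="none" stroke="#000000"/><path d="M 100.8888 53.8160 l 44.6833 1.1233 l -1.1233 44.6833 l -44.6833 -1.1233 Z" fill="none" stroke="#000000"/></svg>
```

viewBox `0 0 216.3225 240.1209` with mm width/height → 1 unit = 1 mm. Flip: y_m = 240.1209 − y_svg.

**Shape 1** — `<polygon>` rectangle, stroke `#000000` → score (S509, F2464). Machine vertices: (30.3815,207.7837) → (58.1451,207.7837) → (58.1451,178.3865) → (30.3815,178.3865) → (30.3815,207.7837). Closed: final G1 returns to the first vertex.

**Shape 2** — `<path>` rectangle, stroke `#000000` → score (S509, F2464). Machine vertices: (7.4062,145.9699) → (60.6009,145.9699) → (60.6009,37.0431) → (7.4062,37.0431) → (7.4062,145.9699). Closed: final G1 returns to the first vertex.

**Shape 3** — `<path>` closed polygon, stroke `#000000` → score (S509, F2464). Machine vertices: (131.3594,174.5608) → (107.6351,95.5849) → (67.1435,28.8872) → (143.9676,149.3246) → (56.2906,13.1198) → (131.3594,174.5608). Closed: final G1 returns to the first vertex.

**Shape 4** — `<path>` regular polygon, stroke `#000000` → score (S509, F2464). Machine vertices: (100.8888,186.3049) → (145.5721,185.1816) → (144.4488,140.4983) → (99.7655,141.6216) → (100.8888,186.3049). Closed: final G1 returns to the first vertex.

G21
G90
G0 X30.3815 Y207.7837
M4 S509
G01 X58.1451 Y207.7837 F2464
G01 X58.1451 Y178.3865 F2464
G01 X30.3815 Y178.3865 F2464
G01 X30.3815 Y207.7837 F2464
M5
G0 X7.4062 Y145.9699
M4 S509
G01 X60.6009 Y145.9699 F2464
G01 X60.6009 Y37.0431 F2464
G01 X7.4062 Y37.0431 F2464
G01 X7.4062 Y145.9699 F2464
M5
G0 X131.3594 Y174.5608
M4 S509
G01 X107.6351 Y95.5849 F2464
G01 X67.1435 Y28.8872 F2464
G01 X143.9676 Y149.3246 F2464
G01 X56.2906 Y13.1198 F2464
G01 X131.3594 Y174.5608 F2464
M5
G0 X100.8888 Y186.3049
M4 S509
G01 X145.5721 Y185.1816 F2464
G01 X144.4488 Y140.4983 F2464
G01 X99.7655 Y141.6216 F2464
G01 X100.8888 Y186.3049 F2464
M5
G0 X0.0000 Y0.0000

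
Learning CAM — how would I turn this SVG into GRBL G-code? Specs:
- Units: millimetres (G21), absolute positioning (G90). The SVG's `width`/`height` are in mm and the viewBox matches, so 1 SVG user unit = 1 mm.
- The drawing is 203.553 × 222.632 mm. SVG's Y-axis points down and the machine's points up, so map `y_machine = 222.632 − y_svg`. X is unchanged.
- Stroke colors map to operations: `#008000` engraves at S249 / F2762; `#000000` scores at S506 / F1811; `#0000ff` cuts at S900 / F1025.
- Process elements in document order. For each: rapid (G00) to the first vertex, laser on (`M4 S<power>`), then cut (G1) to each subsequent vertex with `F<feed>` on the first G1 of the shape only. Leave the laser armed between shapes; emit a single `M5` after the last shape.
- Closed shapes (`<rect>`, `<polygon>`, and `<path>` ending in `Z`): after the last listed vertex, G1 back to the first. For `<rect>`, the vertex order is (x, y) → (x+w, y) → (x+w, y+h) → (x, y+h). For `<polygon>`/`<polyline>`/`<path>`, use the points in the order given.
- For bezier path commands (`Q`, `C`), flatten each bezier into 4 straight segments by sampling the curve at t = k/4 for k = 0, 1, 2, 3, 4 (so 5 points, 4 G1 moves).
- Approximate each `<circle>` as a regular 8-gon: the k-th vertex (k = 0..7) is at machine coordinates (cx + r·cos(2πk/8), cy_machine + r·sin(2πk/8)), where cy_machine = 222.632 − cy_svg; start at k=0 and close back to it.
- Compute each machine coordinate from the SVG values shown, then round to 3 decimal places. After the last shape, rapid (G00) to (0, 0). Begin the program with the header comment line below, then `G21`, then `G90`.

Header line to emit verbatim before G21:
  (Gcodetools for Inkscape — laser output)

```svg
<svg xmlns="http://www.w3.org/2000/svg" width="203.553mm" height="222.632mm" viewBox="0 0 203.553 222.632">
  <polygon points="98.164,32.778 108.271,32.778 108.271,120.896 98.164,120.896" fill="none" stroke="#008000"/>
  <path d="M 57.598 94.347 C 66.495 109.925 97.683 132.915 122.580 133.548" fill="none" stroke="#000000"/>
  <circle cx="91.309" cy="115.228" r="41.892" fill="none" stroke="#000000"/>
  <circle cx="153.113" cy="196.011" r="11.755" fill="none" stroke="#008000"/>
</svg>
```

Since the viewBox matches the mm dimensions, user units are millimetres directly. The only transform is the Y-flip y_m = 222.632 − y_svg.

Shape 1 is a rectangle drawn with `<polygon>`. Its stroke #008000 means engrave at S249, F2762. After flipping Y the toolpath is (98.164,189.854) → (108.271,189.854) → (108.271,101.736) → (98.164,101.736) → (98.164,189.854), returning to the start.

Shape 2 is a cubic bezier drawn with `<path>`. Its stroke #000000 means score at S506, F1811. After flipping Y the toolpath is (57.598,128.285) → (68.004,115.677) → (84.089,103.080) → (103.174,93.286) → (122.580,89.084).

Shape 3 is a circle drawn with `<circle>`. Its stroke #000000 means score at S506, F1811. After flipping Y the toolpath is (133.201,107.404) → (120.931,137.026) → (91.309,149.296) → (61.687,137.026) → (49.417,107.404) → (61.687,77.782) → (91.309,65.512) → (120.931,77.782) → (133.201,107.404), returning to the start.

Shape 4 is a circle drawn with `<circle>`. Its stroke #008000 means engrave at S249, F2762. After flipping Y the toolpath is (164.868,26.621) → (161.425,34.933) → (153.113,38.376) → (144.801,34.933) → (141.358,26.621) → (144.801,18.309) → (153.113,14.866) → (161.425,18.309) → (164.868,26.621), returning to the start.

(Gcodetools for Inkscape — laser output)
G21
G90
G00 X98.164 Y189.854
M4 S249
G1 X108.271 Y189.854 F2762
G1 X108.271 Y101.736
G1 X98.164 Y101.736
G1 X98.164 Y189.854
G00 X57.598 Y128.285
M4 S506
G1 X68.004 Y115.677 F1811
G1 X84.089 Y103.080
G1 X103.174 Y93.286
G1 X122.580 Y89.084
G00 X133.201 Y107.404
M4 S506
G1 X120.931 Y137.026 F1811
G1 X91.309 Y149.296
G1 X61.687 Y137.026
G1 X49.417 Y107.404
G1 X61.687 Y77.782
G1 X91.309 Y65.512
G1 X120.931 Y77.782
G1 X133.201 Y107.404
G00 X164.868 Y26.621
M4 S249
G1 X161.425 Y34.933 F2762
G1 X153.113 Y38.376
G1 X144.801 Y34.933
G1 X141.358 Y26.621
G1 X144.801 Y18.309
G1 X153.113 Y14.866
G1 X161.425 Y18.309
G1 X164.868 Y26.621
M5
G00 X0.000 Y0.000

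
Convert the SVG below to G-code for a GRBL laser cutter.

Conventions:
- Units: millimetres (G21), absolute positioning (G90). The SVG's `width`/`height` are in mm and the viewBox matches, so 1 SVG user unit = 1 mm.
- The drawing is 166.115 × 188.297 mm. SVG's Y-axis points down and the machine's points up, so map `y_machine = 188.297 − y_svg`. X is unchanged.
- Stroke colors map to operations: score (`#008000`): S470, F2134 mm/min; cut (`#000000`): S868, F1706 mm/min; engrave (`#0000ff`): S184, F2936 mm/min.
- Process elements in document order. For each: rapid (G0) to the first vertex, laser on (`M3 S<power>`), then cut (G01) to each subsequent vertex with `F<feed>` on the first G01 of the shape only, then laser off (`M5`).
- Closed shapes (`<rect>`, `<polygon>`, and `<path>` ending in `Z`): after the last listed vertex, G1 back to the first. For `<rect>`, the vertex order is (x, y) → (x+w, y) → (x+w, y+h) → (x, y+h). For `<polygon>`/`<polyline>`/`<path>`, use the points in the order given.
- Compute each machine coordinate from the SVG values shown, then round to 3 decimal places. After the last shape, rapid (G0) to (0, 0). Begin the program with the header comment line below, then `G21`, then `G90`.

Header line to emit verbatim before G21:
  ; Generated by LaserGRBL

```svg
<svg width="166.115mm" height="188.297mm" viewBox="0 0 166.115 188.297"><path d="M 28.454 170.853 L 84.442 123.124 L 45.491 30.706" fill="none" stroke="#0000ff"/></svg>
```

; Generated by LaserGRBL
G21
G90
G0 X28.454 Y17.444
M3 S184
G01 X84.442 Y65.173 F2936
G01 X45.491 Y157.591
M5
G0 X0.000 Y0.000

Since the viewBox matches the mm dimensions, user units are millimetres directly. The only transform is the Y-flip y_m = 188.297 − y_svg.

Shape 1 is a open polyline drawn with `<path>`. Its stroke #0000ff means engrave at S184, F2936. After flipping Y the toolpath is (28.454,17.444) → (84.442,65.173) → (45.491,157.591).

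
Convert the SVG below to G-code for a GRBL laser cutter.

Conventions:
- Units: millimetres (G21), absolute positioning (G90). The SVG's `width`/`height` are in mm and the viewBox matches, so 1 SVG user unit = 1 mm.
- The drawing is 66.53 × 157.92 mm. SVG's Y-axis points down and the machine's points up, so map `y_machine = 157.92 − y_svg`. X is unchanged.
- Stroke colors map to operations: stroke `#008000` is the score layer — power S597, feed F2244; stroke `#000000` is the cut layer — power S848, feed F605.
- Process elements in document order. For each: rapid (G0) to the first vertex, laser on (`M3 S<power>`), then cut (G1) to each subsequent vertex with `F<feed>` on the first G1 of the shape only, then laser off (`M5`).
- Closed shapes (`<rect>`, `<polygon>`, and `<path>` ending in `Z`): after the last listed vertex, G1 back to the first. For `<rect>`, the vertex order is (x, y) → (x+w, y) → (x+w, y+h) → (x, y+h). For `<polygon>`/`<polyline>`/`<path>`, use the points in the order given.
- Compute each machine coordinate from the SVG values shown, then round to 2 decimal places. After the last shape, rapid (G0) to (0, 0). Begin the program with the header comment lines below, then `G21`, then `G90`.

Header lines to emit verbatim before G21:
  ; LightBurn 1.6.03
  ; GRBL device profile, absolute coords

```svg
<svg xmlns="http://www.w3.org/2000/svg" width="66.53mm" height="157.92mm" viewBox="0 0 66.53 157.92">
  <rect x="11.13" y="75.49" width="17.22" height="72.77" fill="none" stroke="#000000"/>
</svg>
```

; LightBurn 1.6.03
; GRBL device profile, absolute coords
G21
G90
G0 X11.13 Y82.43
M3 S848
G1 X28.35 Y82.43 F605
G1 X28.35 Y9.66
G1 X11.13 Y9.66
G1 X11.13 Y82.43
M5
G0 X0.00 Y0.00

Since the viewBox matches the mm dimensions, user units are millimetres directly. The only transform is the Y-flip y_m = 157.92 − y_svg.

Shape 1 is a rectangle drawn with `<rect>`. Its stroke #000000 means cut at S848, F605. After flipping Y the toolpath is (11.13,82.43) → (28.35,82.43) → (28.35,9.66) → (11.13,9.66) → (11.13,82.43), returning to the start.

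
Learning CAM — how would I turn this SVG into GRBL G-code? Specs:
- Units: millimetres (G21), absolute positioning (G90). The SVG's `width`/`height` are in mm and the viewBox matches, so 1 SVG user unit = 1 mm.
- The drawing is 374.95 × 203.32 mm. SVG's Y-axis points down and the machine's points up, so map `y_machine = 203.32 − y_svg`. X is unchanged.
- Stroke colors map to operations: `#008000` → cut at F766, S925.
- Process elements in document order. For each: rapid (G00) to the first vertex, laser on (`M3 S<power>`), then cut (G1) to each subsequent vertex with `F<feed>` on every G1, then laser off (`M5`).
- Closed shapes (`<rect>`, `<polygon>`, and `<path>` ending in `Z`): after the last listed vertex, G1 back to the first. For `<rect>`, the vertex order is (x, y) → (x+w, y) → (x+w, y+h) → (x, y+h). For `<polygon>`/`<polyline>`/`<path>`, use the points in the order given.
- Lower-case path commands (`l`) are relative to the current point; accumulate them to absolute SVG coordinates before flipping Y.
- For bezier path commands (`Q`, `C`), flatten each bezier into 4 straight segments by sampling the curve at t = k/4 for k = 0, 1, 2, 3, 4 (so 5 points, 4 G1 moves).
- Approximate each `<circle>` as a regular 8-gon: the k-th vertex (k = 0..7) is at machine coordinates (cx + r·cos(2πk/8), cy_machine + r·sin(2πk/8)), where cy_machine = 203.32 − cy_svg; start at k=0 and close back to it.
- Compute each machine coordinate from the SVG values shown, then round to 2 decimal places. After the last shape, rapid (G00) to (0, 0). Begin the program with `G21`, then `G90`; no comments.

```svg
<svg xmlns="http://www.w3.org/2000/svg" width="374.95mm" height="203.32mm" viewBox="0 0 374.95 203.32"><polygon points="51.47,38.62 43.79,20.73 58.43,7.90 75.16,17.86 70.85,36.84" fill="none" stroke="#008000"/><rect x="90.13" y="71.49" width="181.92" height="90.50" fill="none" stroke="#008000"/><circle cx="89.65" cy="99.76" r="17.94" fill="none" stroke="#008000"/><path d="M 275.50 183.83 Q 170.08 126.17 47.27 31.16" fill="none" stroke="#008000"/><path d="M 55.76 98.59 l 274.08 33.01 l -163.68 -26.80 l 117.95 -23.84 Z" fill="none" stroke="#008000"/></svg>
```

Since the viewBox matches the mm dimensions, user units are millimetres directly. The only transform is the Y-flip y_m = 203.32 − y_svg.

Shape 1 is a regular polygon drawn with `<polygon>`. Its stroke #008000 means cut at S925, F766. After flipping Y the toolpath is (51.47,164.70) → (43.79,182.59) → (58.43,195.42) → (75.16,185.46) → (70.85,166.48) → (51.47,164.70), returning to the start.

Shape 2 is a rectangle drawn with `<rect>`. Its stroke #008000 means cut at S925, F766. After flipping Y the toolpath is (90.13,131.83) → (272.05,131.83) → (272.05,41.33) → (90.13,41.33) → (90.13,131.83), returning to the start.

Shape 3 is a circle drawn with `<circle>`. Its stroke #008000 means cut at S925, F766. After flipping Y the toolpath is (107.59,103.56) → (102.34,116.25) → (89.65,121.50) → (76.96,116.25) → (71.71,103.56) → (76.96,90.87) → (89.65,85.62) → (102.34,90.87) → (107.59,103.56), returning to the start.

Shape 4 is a quadratic bezier drawn with `<path>`. Its stroke #008000 means cut at S925, F766. After flipping Y the toolpath is (275.50,19.49) → (221.70,50.65) → (165.73,86.49) → (107.59,126.99) → (47.27,172.16).

Shape 5 is a closed polygon drawn with `<path>`. Its stroke #008000 means cut at S925, F766. After flipping Y the toolpath is (55.76,104.73) → (329.84,71.72) → (166.16,98.52) → (284.11,122.36) → (55.76,104.73), returning to the start.

G21
G90
G00 X51.47 Y164.70
M3 S925
G1 X43.79 Y182.59 F766
G1 X58.43 Y195.42 F766
G1 X75.16 Y185.46 F766
G1 X70.85 Y166.48 F766
G1 X51.47 Y164.70 F766
M5
G00 X90.13 Y131.83
M3 S925
G1 X272.05 Y131.83 F766
G1 X272.05 Y41.33 F766
G1 X90.13 Y41.33 F766
G1 X90.13 Y131.83 F766
M5
G00 X107.59 Y103.56
M3 S925
G1 X102.34 Y116.25 F766
G1 X89.65 Y121.50 F766
G1 X76.96 Y116.25 F766
G1 X71.71 Y103.56 F766
G1 X76.96 Y90.87 F766
G1 X89.65 Y85.62 F766
G1 X102.34 Y90.87 F766
G1 X107.59 Y103.56 F766
M5
G00 X275.50 Y19.49
M3 S925
G1 X221.70 Y50.65 F766
G1 X165.73 Y86.49 F766
G1 X107.59 Y126.99 F766
G1 X47.27 Y172.16 F766
M5
G00 X55.76 Y104.73
M3 S925
G1 X329.84 Y71.72 F766
G1 X166.16 Y98.52 F766
G1 X284.11 Y122.36 F766
G1 X55.76 Y104.73 F766
M5
G00 X0.00 Y0.00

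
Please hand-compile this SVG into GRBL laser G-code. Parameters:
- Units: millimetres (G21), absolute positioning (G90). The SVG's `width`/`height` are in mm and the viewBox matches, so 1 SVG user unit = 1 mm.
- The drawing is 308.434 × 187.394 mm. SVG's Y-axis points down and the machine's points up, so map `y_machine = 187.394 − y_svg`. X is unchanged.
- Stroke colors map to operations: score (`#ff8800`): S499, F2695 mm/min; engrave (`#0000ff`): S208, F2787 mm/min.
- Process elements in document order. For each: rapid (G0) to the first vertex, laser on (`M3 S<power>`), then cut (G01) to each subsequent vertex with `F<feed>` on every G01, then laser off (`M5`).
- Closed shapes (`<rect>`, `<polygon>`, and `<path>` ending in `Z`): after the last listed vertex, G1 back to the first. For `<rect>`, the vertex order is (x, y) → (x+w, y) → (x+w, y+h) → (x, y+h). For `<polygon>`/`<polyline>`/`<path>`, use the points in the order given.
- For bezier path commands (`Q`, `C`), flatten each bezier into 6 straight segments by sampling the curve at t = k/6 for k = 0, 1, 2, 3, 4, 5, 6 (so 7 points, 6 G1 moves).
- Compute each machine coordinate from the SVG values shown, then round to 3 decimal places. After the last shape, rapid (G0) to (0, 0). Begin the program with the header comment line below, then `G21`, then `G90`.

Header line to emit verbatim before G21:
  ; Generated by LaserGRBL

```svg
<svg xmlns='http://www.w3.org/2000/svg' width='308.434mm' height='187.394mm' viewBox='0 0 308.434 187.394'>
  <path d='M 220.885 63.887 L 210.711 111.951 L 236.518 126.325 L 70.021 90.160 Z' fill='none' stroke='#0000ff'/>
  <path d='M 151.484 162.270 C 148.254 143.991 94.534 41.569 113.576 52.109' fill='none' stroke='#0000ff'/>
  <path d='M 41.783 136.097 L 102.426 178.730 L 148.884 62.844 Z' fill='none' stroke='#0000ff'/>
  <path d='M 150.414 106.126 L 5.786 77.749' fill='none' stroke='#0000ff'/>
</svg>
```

1 u = 1 mm; y_m = 187.394 − y.

[1] `<path>` closed polygon, #0000ff→engrave S208 F2787: (220.885,123.507) → (210.711,75.443) → (236.518,61.069) → (70.021,97.234) → (220.885,123.507) (closed)

[2] `<path>` cubic bezier, #0000ff→engrave S208 F2787: (151.484,25.124) → (146.232,40.363) → (135.989,64.150) → (124.178,91.012) → (114.223,115.471) → (109.548,132.054) → (113.576,135.285)

[3] `<path>` closed polygon, #0000ff→engrave S208 F2787: (41.783,51.297) → (102.426,8.664) → (148.884,124.550) → (41.783,51.297) (closed)

[4] `<path>` line segment, #0000ff→engrave S208 F2787: (150.414,81.268) → (5.786,109.645)

; Generated by LaserGRBL
G21
G90
G0 X220.885 Y123.507
M3 S208
G01 X210.711 Y75.443 F2787
G01 X236.518 Y61.069 F2787
G01 X70.021 Y97.234 F2787
G01 X220.885 Y123.507 F2787
M5
G0 X151.484 Y25.124
M3 S208
G01 X146.232 Y40.363 F2787
G01 X135.989 Y64.150 F2787
G01 X124.178 Y91.012 F2787
G01 X114.223 Y115.471 F2787
G01 X109.548 Y132.054 F2787
G01 X113.576 Y135.285 F2787
M5
G0 X41.783 Y51.297
M3 S208
G01 X102.426 Y8.664 F2787
G01 X148.884 Y124.550 F2787
G01 X41.783 Y51.297 F2787
M5
G0 X150.414 Y81.268
M3 S208
G01 X5.786 Y109.645 F2787
M5
G0 X0.000 Y0.000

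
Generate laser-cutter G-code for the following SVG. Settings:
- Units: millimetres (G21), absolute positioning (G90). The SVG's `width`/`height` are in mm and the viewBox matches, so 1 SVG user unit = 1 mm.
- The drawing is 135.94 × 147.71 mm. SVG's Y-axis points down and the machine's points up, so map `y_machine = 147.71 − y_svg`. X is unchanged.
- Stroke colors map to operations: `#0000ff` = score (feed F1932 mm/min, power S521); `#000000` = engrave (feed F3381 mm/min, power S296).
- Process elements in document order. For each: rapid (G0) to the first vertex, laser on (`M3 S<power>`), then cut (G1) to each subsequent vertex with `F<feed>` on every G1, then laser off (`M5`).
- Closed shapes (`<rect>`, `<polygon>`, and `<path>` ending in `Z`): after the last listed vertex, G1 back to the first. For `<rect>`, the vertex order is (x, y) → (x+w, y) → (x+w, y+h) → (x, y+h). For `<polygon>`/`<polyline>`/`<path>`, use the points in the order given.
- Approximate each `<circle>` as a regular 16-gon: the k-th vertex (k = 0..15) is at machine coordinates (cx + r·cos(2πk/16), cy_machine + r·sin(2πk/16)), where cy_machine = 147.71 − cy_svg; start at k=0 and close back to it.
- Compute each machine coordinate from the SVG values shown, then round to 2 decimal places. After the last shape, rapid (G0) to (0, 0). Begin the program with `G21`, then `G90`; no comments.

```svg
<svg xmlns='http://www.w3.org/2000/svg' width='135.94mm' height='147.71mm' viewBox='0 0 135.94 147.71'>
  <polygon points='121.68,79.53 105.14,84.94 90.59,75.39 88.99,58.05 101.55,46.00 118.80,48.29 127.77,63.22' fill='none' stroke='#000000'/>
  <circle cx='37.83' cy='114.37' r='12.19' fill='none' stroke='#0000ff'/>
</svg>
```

G21
G90
G0 X121.68 Y68.18
M3 S296
G1 X105.14 Y62.77 F3381
G1 X90.59 Y72.32 F3381
G1 X88.99 Y89.66 F3381
G1 X101.55 Y101.71 F3381
G1 X118.80 Y99.42 F3381
G1 X127.77 Y84.49 F3381
G1 X121.68 Y68.18 F3381
M5
G0 X50.02 Y33.34
M3 S521
G1 X49.09 Y38.00 F1932
G1 X46.45 Y41.96 F1932
G1 X42.49 Y44.60 F1932
G1 X37.83 Y45.53 F1932
G1 X33.17 Y44.60 F1932
G1 X29.21 Y41.96 F1932
G1 X26.57 Y38.00 F1932
G1 X25.64 Y33.34 F1932
G1 X26.57 Y28.68 F1932
G1 X29.21 Y24.72 F1932
G1 X33.17 Y22.08 F1932
G1 X37.83 Y21.15 F1932
G1 X42.49 Y22.08 F1932
G1 X46.45 Y24.72 F1932
G1 X49.09 Y28.68 F1932
G1 X50.02 Y33.34 F1932
M5
G0 X0.00 Y0.00

Since the viewBox matches the mm dimensions, user units are millimetres directly. The only transform is the Y-flip y_m = 147.71 − y_svg.

Shape 1 is a regular polygon drawn with `<polygon>`. Its stroke #000000 means engrave at S296, F3381. After flipping Y the toolpath is (121.68,68.18) → (105.14,62.77) → (90.59,72.32) → (88.99,89.66) → (101.55,101.71) → (118.80,99.42) → (127.77,84.49) → (121.68,68.18), returning to the start.

Shape 2 is a circle drawn with `<circle>`. Its stroke #0000ff means score at S521, F1932. After flipping Y the toolpath is (50.02,33.34) → (49.09,38.00) → (46.45,41.96) → (42.49,44.60) → (37.83,45.53) → (33.17,44.60) → (29.21,41.96) → (26.57,38.00) → (25.64,33.34) → (26.57,28.68) → (29.21,24.72) → (33.17,22.08) → (37.83,21.15) → (42.49,22.08) → (46.45,24.72) → (49.09,28.68) → (50.02,33.34), returning to the start.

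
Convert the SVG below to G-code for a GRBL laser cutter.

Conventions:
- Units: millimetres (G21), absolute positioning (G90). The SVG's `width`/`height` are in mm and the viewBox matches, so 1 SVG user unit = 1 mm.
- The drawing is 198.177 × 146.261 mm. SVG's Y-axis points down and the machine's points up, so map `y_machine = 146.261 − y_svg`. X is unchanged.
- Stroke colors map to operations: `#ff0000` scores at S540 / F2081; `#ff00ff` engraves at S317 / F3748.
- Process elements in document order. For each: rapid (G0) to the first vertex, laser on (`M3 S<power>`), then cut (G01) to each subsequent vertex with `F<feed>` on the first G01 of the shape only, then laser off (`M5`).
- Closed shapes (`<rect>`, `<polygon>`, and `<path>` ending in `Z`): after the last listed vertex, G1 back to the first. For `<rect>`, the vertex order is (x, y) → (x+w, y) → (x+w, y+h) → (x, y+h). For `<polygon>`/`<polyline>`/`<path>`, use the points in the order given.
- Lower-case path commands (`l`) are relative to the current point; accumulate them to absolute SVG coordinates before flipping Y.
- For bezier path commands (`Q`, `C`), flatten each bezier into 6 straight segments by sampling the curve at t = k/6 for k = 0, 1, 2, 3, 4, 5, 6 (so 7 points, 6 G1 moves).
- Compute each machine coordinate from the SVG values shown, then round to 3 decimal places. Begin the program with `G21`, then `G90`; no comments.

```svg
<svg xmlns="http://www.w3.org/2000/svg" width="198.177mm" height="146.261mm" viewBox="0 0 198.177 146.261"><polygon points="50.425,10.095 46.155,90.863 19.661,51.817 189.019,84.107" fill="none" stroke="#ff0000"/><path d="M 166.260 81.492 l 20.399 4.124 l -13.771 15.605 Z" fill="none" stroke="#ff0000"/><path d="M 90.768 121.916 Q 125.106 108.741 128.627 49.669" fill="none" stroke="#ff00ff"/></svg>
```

Since the viewBox matches the mm dimensions, user units are millimetres directly. The only transform is the Y-flip y_m = 146.261 − y_svg.

Shape 1 is a closed polygon drawn with `<polygon>`. Its stroke #ff0000 means score at S540, F2081. After flipping Y the toolpath is (50.425,136.166) → (46.155,55.398) → (19.661,94.444) → (189.019,62.154) → (50.425,136.166), returning to the start.

Shape 2 is a regular polygon drawn with `<path>`. Its stroke #ff0000 means score at S540, F2081. After flipping Y the toolpath is (166.260,64.769) → (186.659,60.645) → (172.888,45.040) → (166.260,64.769), returning to the start.

Shape 3 is a quadratic bezier drawn with `<path>`. Its stroke #ff00ff means engrave at S317, F3748. After flipping Y the toolpath is (90.768,24.345) → (101.358,30.012) → (110.236,38.228) → (117.402,48.994) → (122.856,62.310) → (126.597,78.176) → (128.627,96.592).

G21
G90
G0 X50.425 Y136.166
M3 S540
G01 X46.155 Y55.398 F2081
G01 X19.661 Y94.444
G01 X189.019 Y62.154
G01 X50.425 Y136.166
M5
G0 X166.260 Y64.769
M3 S540
G01 X186.659 Y60.645 F2081
G01 X172.888 Y45.040
G01 X166.260 Y64.769
M5
G0 X90.768 Y24.345
M3 S317
G01 X101.358 Y30.012 F3748
G01 X110.236 Y38.228
G01 X117.402 Y48.994
G01 X122.856 Y62.310
G01 X126.597 Y78.176
G01 X128.627 Y96.592
M5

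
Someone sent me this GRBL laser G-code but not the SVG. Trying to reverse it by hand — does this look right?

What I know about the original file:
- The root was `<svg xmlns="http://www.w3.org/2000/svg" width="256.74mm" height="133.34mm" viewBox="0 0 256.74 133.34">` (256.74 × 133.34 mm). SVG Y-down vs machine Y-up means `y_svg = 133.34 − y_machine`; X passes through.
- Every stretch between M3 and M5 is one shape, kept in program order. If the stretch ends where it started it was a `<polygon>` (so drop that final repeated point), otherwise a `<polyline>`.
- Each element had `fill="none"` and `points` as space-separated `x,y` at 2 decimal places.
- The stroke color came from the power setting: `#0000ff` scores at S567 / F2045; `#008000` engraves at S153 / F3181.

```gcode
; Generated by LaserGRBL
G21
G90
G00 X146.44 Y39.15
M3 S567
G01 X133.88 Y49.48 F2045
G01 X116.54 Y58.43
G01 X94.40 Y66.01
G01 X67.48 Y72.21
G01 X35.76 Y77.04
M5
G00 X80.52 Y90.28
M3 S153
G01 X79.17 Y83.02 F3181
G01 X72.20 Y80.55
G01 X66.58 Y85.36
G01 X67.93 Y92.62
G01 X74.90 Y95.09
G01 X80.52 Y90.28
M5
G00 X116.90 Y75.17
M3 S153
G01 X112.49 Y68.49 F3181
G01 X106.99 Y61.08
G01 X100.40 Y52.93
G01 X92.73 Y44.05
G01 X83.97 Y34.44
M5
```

<svg xmlns="http://www.w3.org/2000/svg" width="256.74mm" height="133.34mm" viewBox="0 0 256.74 133.34">
  <polyline points="146.44,94.19 133.88,83.86 116.54,74.91 94.40,67.33 67.48,61.13 35.76,56.30" fill="none" stroke="#0000ff"/>
  <polygon points="80.52,43.06 79.17,50.32 72.20,52.79 66.58,47.98 67.93,40.72 74.90,38.25" fill="none" stroke="#008000"/>
  <polyline points="116.90,58.17 112.49,64.85 106.99,72.26 100.40,80.41 92.73,89.29 83.97,98.90" fill="none" stroke="#008000"/>
</svg>

Each laser-on run becomes one SVG element. Flip Y back into SVG space with y_svg = 133.34 − y_machine.

Run 1: power S567 maps to stroke `#0000ff` (score). The run is open, so emit a `<polyline>` with points (Y-flipped): 146.44,94.19 133.88,83.86 116.54,74.91 94.40,67.33 67.48,61.13 35.76,56.30.

Run 2: S153 ⇒ engrave layer `#008000`. The run returns to its start, so emit a `<polygon>` with points (Y-flipped): 80.52,43.06 79.17,50.32 72.20,52.79 66.58,47.98 67.93,40.72 74.90,38.25.

Run 3: the run's S153 means `#008000` (engrave). The run is open, so emit a `<polyline>` with points (Y-flipped): 116.90,58.17 112.49,64.85 106.99,72.26 100.40,80.41 92.73,89.29 83.97,98.90.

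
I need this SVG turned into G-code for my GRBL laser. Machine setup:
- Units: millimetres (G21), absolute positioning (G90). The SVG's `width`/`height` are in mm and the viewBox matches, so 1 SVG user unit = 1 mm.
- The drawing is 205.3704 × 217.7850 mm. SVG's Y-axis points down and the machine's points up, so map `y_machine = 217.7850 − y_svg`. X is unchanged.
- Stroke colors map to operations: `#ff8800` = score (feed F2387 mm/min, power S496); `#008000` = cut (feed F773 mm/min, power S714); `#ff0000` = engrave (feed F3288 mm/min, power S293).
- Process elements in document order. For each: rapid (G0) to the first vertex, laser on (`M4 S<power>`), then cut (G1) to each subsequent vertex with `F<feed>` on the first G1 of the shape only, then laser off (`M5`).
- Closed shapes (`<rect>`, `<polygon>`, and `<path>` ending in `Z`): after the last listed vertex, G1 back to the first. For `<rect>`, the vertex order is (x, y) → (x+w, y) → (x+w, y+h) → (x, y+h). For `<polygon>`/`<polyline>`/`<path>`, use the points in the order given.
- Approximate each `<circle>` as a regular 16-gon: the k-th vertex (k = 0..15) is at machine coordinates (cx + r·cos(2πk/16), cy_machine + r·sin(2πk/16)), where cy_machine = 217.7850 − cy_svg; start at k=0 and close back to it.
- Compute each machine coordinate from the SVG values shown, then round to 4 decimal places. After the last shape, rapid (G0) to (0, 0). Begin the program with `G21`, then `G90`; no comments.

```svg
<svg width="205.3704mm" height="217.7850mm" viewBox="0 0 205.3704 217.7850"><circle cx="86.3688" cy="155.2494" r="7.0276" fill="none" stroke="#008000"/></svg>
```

1 u = 1 mm; y_m = 217.7850 − y.

[1] `<circle>` circle, #008000→cut S714 F773: (93.3964,62.5356) → (92.8615,65.2249) → (91.3381,67.5049) → (89.0581,69.0283) → (86.3688,69.5632) → (83.6795,69.0283) → (81.3995,67.5049) → (79.8761,65.2249) → (79.3412,62.5356) → (79.8761,59.8463) → (81.3995,57.5663) → (83.6795,56.0429) → (86.3688,55.5080) → (89.0581,56.0429) → (91.3381,57.5663) → (92.8615,59.8463) → (93.3964,62.5356) (closed)

G21
G90
G0 X93.3964 Y62.5356
M4 S714
G1 X92.8615 Y65.2249 F773
G1 X91.3381 Y67.5049
G1 X89.0581 Y69.0283
G1 X86.3688 Y69.5632
G1 X83.6795 Y69.0283
G1 X81.3995 Y67.5049
G1 X79.8761 Y65.2249
G1 X79.3412 Y62.5356
G1 X79.8761 Y59.8463
G1 X81.3995 Y57.5663
G1 X83.6795 Y56.0429
G1 X86.3688 Y55.5080
G1 X89.0581 Y56.0429
G1 X91.3381 Y57.5663
G1 X92.8615 Y59.8463
G1 X93.3964 Y62.5356
M5
G0 X0.0000 Y0.0000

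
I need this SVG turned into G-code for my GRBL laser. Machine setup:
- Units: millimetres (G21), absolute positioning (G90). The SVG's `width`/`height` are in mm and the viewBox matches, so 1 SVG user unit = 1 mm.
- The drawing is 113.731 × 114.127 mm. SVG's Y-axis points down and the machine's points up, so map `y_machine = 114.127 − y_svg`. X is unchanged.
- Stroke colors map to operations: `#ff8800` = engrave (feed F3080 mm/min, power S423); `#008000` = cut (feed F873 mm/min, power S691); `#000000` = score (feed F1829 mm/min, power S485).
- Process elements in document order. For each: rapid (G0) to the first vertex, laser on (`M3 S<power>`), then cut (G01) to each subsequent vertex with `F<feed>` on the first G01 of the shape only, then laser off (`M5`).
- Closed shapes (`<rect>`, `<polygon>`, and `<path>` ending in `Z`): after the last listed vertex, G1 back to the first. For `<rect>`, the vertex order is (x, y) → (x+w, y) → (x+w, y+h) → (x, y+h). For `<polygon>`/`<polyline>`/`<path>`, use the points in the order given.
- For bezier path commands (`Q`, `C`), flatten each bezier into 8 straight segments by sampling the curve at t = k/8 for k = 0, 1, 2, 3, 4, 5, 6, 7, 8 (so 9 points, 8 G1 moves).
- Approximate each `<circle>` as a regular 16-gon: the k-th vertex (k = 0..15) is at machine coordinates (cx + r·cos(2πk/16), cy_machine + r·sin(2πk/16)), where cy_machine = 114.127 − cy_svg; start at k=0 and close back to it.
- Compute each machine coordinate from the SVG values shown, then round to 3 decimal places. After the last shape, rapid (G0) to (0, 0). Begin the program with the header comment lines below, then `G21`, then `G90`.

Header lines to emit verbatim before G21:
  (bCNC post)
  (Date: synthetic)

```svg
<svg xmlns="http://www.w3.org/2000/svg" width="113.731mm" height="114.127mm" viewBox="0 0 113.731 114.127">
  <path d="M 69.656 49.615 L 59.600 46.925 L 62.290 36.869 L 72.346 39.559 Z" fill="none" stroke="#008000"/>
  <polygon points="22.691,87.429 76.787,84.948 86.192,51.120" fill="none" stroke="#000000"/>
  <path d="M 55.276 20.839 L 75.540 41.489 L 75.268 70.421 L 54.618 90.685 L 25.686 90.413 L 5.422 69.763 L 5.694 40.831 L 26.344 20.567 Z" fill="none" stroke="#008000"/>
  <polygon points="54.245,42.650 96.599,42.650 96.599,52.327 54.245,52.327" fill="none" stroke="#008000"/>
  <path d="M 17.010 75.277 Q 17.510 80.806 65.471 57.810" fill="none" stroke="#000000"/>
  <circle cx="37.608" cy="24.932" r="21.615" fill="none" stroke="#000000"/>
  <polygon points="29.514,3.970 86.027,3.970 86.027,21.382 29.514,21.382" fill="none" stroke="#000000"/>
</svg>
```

Since the viewBox matches the mm dimensions, user units are millimetres directly. The only transform is the Y-flip y_m = 114.127 − y_svg.

Shape 1 is a regular polygon drawn with `<path>`. Its stroke #008000 means cut at S691, F873. After flipping Y the toolpath is (69.656,64.512) → (59.600,67.202) → (62.290,77.258) → (72.346,74.568) → (69.656,64.512), returning to the start.

Shape 2 is a closed polygon drawn with `<polygon>`. Its stroke #000000 means score at S485, F1829. After flipping Y the toolpath is (22.691,26.698) → (76.787,29.179) → (86.192,63.007) → (22.691,26.698), returning to the start.

Shape 3 is a regular polygon drawn with `<path>`. Its stroke #008000 means cut at S691, F873. After flipping Y the toolpath is (55.276,93.288) → (75.540,72.638) → (75.268,43.706) → (54.618,23.442) → (25.686,23.714) → (5.422,44.364) → (5.694,73.296) → (26.344,93.560) → (55.276,93.288), returning to the start.

Shape 4 is a rectangle drawn with `<polygon>`. Its stroke #008000 means cut at S691, F873. After flipping Y the toolpath is (54.245,71.477) → (96.599,71.477) → (96.599,61.800) → (54.245,61.800) → (54.245,71.477), returning to the start.

Shape 5 is a quadratic bezier drawn with `<path>`. Its stroke #000000 means score at S485, F1829. After flipping Y the toolpath is (17.010,38.850) → (17.877,37.913) → (20.226,37.868) → (24.059,38.715) → (29.375,40.452) → (36.174,43.081) → (44.457,46.602) → (54.222,51.014) → (65.471,56.317).

Shape 6 is a circle drawn with `<circle>`. Its stroke #000000 means score at S485, F1829. After flipping Y the toolpath is (59.223,89.195) → (57.578,97.467) → (52.892,104.479) → (45.880,109.165) → (37.608,110.810) → (29.336,109.165) → (22.324,104.479) → (17.638,97.467) → (15.993,89.195) → (17.638,80.923) → (22.324,73.911) → (29.336,69.225) → (37.608,67.580) → (45.880,69.225) → (52.892,73.911) → (57.578,80.923) → (59.223,89.195), returning to the start.

Shape 7 is a rectangle drawn with `<polygon>`. Its stroke #000000 means score at S485, F1829. After flipping Y the toolpath is (29.514,110.157) → (86.027,110.157) → (86.027,92.745) → (29.514,92.745) → (29.514,110.157), returning to the start.

(bCNC post)
(Date: synthetic)
G21
G90
G0 X69.656 Y64.512
M3 S691
G01 X59.600 Y67.202 F873
G01 X62.290 Y77.258
G01 X72.346 Y74.568
G01 X69.656 Y64.512
M5
G0 X22.691 Y26.698
M3 S485
G01 X76.787 Y29.179 F1829
G01 X86.192 Y63.007
G01 X22.691 Y26.698
M5
G0 X55.276 Y93.288
M3 S691
G01 X75.540 Y72.638 F873
G01 X75.268 Y43.706
G01 X54.618 Y23.442
G01 X25.686 Y23.714
G01 X5.422 Y44.364
G01 X5.694 Y73.296
G01 X26.344 Y93.560
G01 X55.276 Y93.288
M5
G0 X54.245 Y71.477
M3 S691
G01 X96.599 Y71.477 F873
G01 X96.599 Y61.800
G01 X54.245 Y61.800
G01 X54.245 Y71.477
M5
G0 X17.010 Y38.850
M3 S485
G01 X17.877 Y37.913 F1829
G01 X20.226 Y37.868
G01 X24.059 Y38.715
G01 X29.375 Y40.452
G01 X36.174 Y43.081
G01 X44.457 Y46.602
G01 X54.222 Y51.014
G01 X65.471 Y56.317
M5
G0 X59.223 Y89.195
M3 S485
G01 X57.578 Y97.467 F1829
G01 X52.892 Y104.479
G01 X45.880 Y109.165
G01 X37.608 Y110.810
G01 X29.336 Y109.165
G01 X22.324 Y104.479
G01 X17.638 Y97.467
G01 X15.993 Y89.195
G01 X17.638 Y80.923
G01 X22.324 Y73.911
G01 X29.336 Y69.225
G01 X37.608 Y67.580
G01 X45.880 Y69.225
G01 X52.892 Y73.911
G01 X57.578 Y80.923
G01 X59.223 Y89.195
M5
G0 X29.514 Y110.157
M3 S485
G01 X86.027 Y110.157 F1829
G01 X86.027 Y92.745
G01 X29.514 Y92.745
G01 X29.514 Y110.157
M5
G0 X0.000 Y0.000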